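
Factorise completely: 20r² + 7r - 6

Need a pair with product 20·(-6) = -120 and sum 7: that's -8 and 15.
Split the middle term: 20r² - 8r + 15r - 6 = 4r(5r - 2) + 3(5r - 2).

(4r + 3)(5r - 2)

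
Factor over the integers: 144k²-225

9(4k+5)(4k-5)

Pull out the common factor 9; 16k²-25 is a difference of squares.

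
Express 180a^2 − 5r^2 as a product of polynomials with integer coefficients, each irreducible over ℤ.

Pull out the common factor 5; 36a^2 − r^2 is a difference of squares.

5(6a + r)(6a − r)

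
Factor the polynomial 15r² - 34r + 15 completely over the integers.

(3r - 5)(5r - 3)

Need a pair with product 15·15 = 225 and sum -34: that's -9 and -25.
Split the middle term: 15r² - 9r - 25r + 15 = 3r(5r - 3) - 5(5r - 3).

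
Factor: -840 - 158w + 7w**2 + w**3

(w + 14)(w + 5)(w - 12)

Trying the rational-root candidates, w = -14 is a root, so (w + 14) divides it; the quotient is w**2 - 7w - 60.
The remaining quadratic factors as (w - 12)(w + 5).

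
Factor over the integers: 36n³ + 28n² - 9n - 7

(2n + 1)(2n - 1)(9n + 7)

Group as (36n³ - 9n) + (28n² - 7) = 9n(4n² - 1) + 7(4n² - 1).
Both groups share the factor (4n² - 1).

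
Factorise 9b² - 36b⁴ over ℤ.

Every term has a factor of 9b²; factoring it out leaves -4b² + 1.
Recognize a difference of squares with the parts 1 and 2b.

-9b²(2b + 1)(2b - 1)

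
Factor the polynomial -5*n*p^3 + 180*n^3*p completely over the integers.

Factor out 5*n*p, leaving 36*n^2 - p^2, which is a difference of two squares.

5*n*p*(6*n + p)*(6*n - p)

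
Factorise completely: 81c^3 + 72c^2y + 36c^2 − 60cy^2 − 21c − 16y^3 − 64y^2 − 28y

Group: 3c(27c^2 + 42cy + 21c + 8y^2 + 28y) + (−2y − 1)(27c^2 + 42cy + 21c + 8y^2 + 28y); both groups contain (27c^2 + 42cy + 21c + 8y^2 + 28y), so (3c − 2y − 1) is a factor with cofactor 27c^2 + 42cy + 21c + 8y^2 + 28y.
The cofactor groups again: 27c^2 + 42cy + 21c + 8y^2 + 28y = 3c(9c + 2y + 7) + 4y(9c + 2y + 7); both groups contain (9c + 2y + 7), giving (3c + 4y)(9c + 2y + 7).

(3c + 4y)(3c − 2y − 1)(9c + 2y + 7)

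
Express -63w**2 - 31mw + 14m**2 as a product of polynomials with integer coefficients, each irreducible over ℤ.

(2m - 7w)(7m + 9w)

Group: 7m(2m - 7w) + 9w(2m - 7w); both groups contain (2m - 7w).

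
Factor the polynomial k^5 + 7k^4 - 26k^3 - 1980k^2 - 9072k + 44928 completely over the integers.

Among the possible rational roots, k = 3 is a root, so (k - 3) divides it; the quotient is k^4 + 10k^3 + 4k^2 - 1968k - 14976.
Next, k = 12 is a root, so (k - 12) divides it; the quotient is k^3 + 22k^2 + 268k + 1248.
Continuing, k = -8 is a root, so (k + 8) is a factor; dividing leaves k^2 + 14k + 156.
The quadratic k^2 + 14k + 156 has discriminant -428 < 0 and is irreducible over ℤ.

(k + 8)(k - 12)(k - 3)(k^2 + 14k + 156)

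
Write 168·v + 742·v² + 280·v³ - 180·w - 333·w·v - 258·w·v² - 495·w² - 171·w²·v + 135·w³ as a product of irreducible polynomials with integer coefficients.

Group: 3·w·(45·w² - 117·w·v - 180·w + 70·v² + 168·v) + (4·v + 1)·(45·w² - 117·w·v - 180·w + 70·v² + 168·v); both groups contain (45·w² - 117·w·v - 180·w + 70·v² + 168·v), so (3·w + 4·v + 1) is a factor with cofactor 45·w² - 117·w·v - 180·w + 70·v² + 168·v.
The cofactor groups again: 45·w² - 117·w·v - 180·w + 70·v² + 168·v = 15·w·(3·w - 5·v - 12) - 14·v·(3·w - 5·v - 12); both groups contain (3·w - 5·v - 12), giving (15·w - 14·v)·(3·w - 5·v - 12).

(15·w - 14·v)·(3·w - 5·v - 12)·(3·w + 4·v + 1)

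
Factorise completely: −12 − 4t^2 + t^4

Substitute u = t^2 to get a quadratic in u, then factor.
t^2 + 2 is irreducible over ℤ (always positive, so no real roots).
t^2 − 6 is irreducible over ℤ (6 is not a perfect square).

(t^2 + 2)(t^2 − 6)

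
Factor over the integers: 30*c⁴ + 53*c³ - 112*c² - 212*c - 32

Testing divisors of the constant over divisors of the leading coefficient, c = -2 is a root, so (c + 2) divides it; the quotient is 30*c³ - 7*c² - 98*c - 16.
Next, c = 2 is a root, giving the factor (c - 2) and quotient 30*c² + 53*c + 8.
The remaining quadratic factors as (6*c + 1)(5*c + 8).

(5*c + 8)*(6*c + 1)*(c + 2)*(c - 2)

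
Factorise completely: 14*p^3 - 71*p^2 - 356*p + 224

(2*p + 7)*(7*p - 4)*(p - 8)

Testing divisors of the constant over divisors of the leading coefficient, p = -7/2 is a root, so (2*p + 7) divides it; the quotient is 7*p^2 - 60*p + 32.
The remaining quadratic factors as (p - 8)(7*p - 4).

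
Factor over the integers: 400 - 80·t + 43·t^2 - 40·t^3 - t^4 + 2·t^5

(2·t - 5)·(t + 5)·(t - 4)·(t^2 + t + 4)

Testing divisors of the constant over divisors of the leading coefficient, t = -5 is a root, giving the factor (t + 5) and quotient 2·t^4 - 11·t^3 + 15·t^2 - 32·t + 80.
Continuing, t = 4 is a root, so (t - 4) is a factor; dividing leaves 2·t^3 - 3·t^2 + 3·t - 20.
Continuing, t = 5/2 is a root, so (2·t - 5) is a factor; dividing leaves t^2 + t + 4.
The quadratic t^2 + t + 4 has discriminant -15 < 0 and is irreducible over ℤ.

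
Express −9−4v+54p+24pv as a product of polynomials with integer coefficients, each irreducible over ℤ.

Group as (24pv+54p) + (−4v−9) = 6p(4v+9) − (4v+9).
Both groups share the factor (4v+9).

(4v+9)(6p−1)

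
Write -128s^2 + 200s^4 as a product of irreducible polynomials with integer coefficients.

8s^2(5s + 4)(5s - 4)

Pull out the common factor 8s^2; 25s^2 - 16 is a difference of squares.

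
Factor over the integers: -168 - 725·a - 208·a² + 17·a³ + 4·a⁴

By the rational root theorem, a = -8 is a root, so (a + 8) divides it; the quotient is 4·a³ - 15·a² - 88·a - 21.
Then a = -1/4 is a root, so (4·a + 1) divides it; the quotient is a² - 4·a - 21.
The remaining quadratic factors as (a - 7)(a + 3).

(4·a + 1)·(a + 3)·(a + 8)·(a - 7)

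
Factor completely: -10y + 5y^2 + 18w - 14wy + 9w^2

(9w - 5y)(w - y + 2)

Group: 9w(w - y + 2) - 5y(w - y + 2); both groups contain (w - y + 2).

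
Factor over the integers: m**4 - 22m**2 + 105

Substitute u = m**2 to get a quadratic in u, then factor.
m**2 - 7 is irreducible over ℤ (7 is not a perfect square).
m**2 - 15 is irreducible over ℤ (15 is not a perfect square).

(m**2 - 15)(m**2 - 7)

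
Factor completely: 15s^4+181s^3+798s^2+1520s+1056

Among the possible rational roots, s = -2 is a root, giving the factor (s+2) and quotient 15s^3+151s^2+496s+528.
Continuing, s = -12/5 is a root, giving the factor (5s+12) and quotient 3s^2+23s+44.
The remaining quadratic factors as (3s+11)(s+4).

(3s+11)(5s+12)(s+2)(s+4)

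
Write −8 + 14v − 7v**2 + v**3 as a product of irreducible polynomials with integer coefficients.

By the rational root theorem, v = 4 is a root, giving the factor (v − 4) and quotient v**2 − 3v + 2.
The remaining quadratic factors as (v − 1)(v − 2).

(v − 1)(v − 2)(v − 4)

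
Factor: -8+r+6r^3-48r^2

(r-8)(6r^2+1)

Group as (6r^3+r) + (-48r^2-8) = r(6r^2+1) - 8(6r^2+1).
Both groups share the factor (6r^2+1).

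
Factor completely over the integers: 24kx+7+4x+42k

(4x+7)(6k+1)

Group as (24kx+42k) + (4x+7) = 6k(4x+7) + (4x+7).
Both groups share the factor (4x+7).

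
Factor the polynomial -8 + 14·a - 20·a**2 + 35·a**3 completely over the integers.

(7·a - 4)·(5·a**2 + 2)

Group as (35·a**3 + 14·a) + (-20·a**2 - 8) = 7·a·(5·a**2 + 2) - 4·(5·a**2 + 2).
Both groups share the factor (5·a**2 + 2).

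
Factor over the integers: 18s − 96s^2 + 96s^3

6s(4s − 1)(4s − 3)

Pull out the common factor 6s, then factor the remaining trinomial.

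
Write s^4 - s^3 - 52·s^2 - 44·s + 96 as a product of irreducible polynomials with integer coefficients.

Testing divisors of the constant over divisors of the leading coefficient, s = -6 is a root, giving the factor (s + 6) and quotient s^3 - 7·s^2 - 10·s + 16.
Continuing, s = 1 is a root, so (s - 1) divides it; the quotient is s^2 - 6·s - 16.
The remaining quadratic factors as (s - 8)(s + 2).

(s + 2)·(s + 6)·(s - 1)·(s - 8)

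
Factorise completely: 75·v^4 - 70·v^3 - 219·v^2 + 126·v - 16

By the rational root theorem, v = -8/5 is a root, giving the factor (5·v + 8) and quotient 15·v^3 - 38·v^2 + 17·v - 2.
Continuing, v = 2 is a root, so (v - 2) divides it; the quotient is 15·v^2 - 8·v + 1.
The remaining quadratic factors as (5·v - 1)(3·v - 1).

(3·v - 1)·(5·v + 8)·(5·v - 1)·(v - 2)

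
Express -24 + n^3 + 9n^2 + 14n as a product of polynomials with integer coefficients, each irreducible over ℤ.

(n + 4)(n + 6)(n - 1)

By the rational root theorem, n = -4 is a root, giving the factor (n + 4) and quotient n^2 + 5n - 6.
The remaining quadratic factors as (n - 1)(n + 6).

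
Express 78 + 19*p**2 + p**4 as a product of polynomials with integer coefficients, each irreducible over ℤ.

(p**2 + 13)*(p**2 + 6)

Substitute u = p**2 to get a quadratic in u, then factor.
p**2 + 13 is irreducible over ℤ (always positive, so no real roots).
p**2 + 6 is irreducible over ℤ (always positive, so no real roots).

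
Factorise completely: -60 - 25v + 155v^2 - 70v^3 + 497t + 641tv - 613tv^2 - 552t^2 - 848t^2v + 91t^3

Group: 7t(13t^2 - 123tv - 77t - 70v^2 + 85v + 60) + (v - 1)(13t^2 - 123tv - 77t - 70v^2 + 85v + 60); both groups contain (13t^2 - 123tv - 77t - 70v^2 + 85v + 60), so (7t + v - 1) is a factor with cofactor 13t^2 - 123tv - 77t - 70v^2 + 85v + 60.
The cofactor groups again: 13t^2 - 123tv - 77t - 70v^2 + 85v + 60 = t(13t + 7v - 12) + (-10v - 5)(13t + 7v - 12); both groups contain (13t + 7v - 12), giving (t - 10v - 5)(13t + 7v - 12).

(13t + 7v - 12)(7t + v - 1)(t - 10v - 5)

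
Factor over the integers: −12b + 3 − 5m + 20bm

Group as (20bm − 12b) + (−5m + 3) = 4b(5m − 3) − (5m − 3).
Both groups share the factor (5m − 3).

(4b − 1)(5m − 3)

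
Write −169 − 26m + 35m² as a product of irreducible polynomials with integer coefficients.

Need a pair with product 35·(−169) = −5915 and sum −26: that's −91 and 65.
Split the middle term: 35m² − 91m + 65m − 169 = 7m(5m − 13) + 13(5m − 13).

(5m − 13)(7m + 13)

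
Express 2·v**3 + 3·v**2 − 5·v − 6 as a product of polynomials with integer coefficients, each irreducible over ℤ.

Testing divisors of the constant over divisors of the leading coefficient, v = −1 is a root, so (v + 1) divides it; the quotient is 2·v**2 + v − 6.
The remaining quadratic factors as (v + 2)(2·v − 3).

(2·v − 3)·(v + 1)·(v + 2)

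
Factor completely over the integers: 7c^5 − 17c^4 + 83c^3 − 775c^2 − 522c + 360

Among the possible rational roots, c = −1 is a root, so (c + 1) divides it; the quotient is 7c^4 − 24c^3 + 107c^2 − 882c + 360.
Continuing, c = 5 is a root, so (c − 5) is a factor; dividing leaves 7c^3 + 11c^2 + 162c − 72.
Then c = 3/7 is a root, giving the factor (7c − 3) and quotient c^2 + 2c + 24.
The quadratic c^2 + 2c + 24 has discriminant −92 < 0 and is irreducible over ℤ.

(7c − 3)(c + 1)(c − 5)(c^2 + 2c + 24)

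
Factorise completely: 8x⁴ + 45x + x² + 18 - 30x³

Trying the rational-root candidates, x = 3 is a root, so (x - 3) divides it; the quotient is 8x³ - 6x² - 17x - 6.
Next, x = 2 is a root, giving the factor (x - 2) and quotient 8x² + 10x + 3.
The remaining quadratic factors as (2x + 1)(4x + 3).

(2x + 1)(4x + 3)(x - 2)(x - 3)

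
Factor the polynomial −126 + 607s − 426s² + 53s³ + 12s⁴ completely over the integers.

Among the possible rational roots, s = −9 is a root, so (s + 9) is a factor; dividing leaves 12s³ − 55s² + 69s − 14.
Continuing, s = 2 is a root, giving the factor (s − 2) and quotient 12s² − 31s + 7.
The remaining quadratic factors as (4s − 1)(3s − 7).

(3s − 7)(4s − 1)(s + 9)(s − 2)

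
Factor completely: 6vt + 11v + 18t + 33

Group as (6vt + 11v) + (18t + 33) = v(6t + 11) + 3(6t + 11).
Both groups share the factor (6t + 11).

(6t + 11)(v + 3)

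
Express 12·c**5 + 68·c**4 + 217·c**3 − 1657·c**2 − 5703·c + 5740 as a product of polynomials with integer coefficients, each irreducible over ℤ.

Trying the rational-root candidates, c = 5/6 is a root, giving the factor (6·c − 5) and quotient 2·c**4 + 13·c**3 + 47·c**2 − 237·c − 1148.
Continuing, c = −7/2 is a root, so (2·c + 7) divides it; the quotient is c**3 + 3·c**2 + 13·c − 164.
Then c = 4 is a root, so (c − 4) is a factor; dividing leaves c**2 + 7·c + 41.
The quadratic c**2 + 7·c + 41 has discriminant −115 < 0 and is irreducible over ℤ.

(2·c + 7)·(6·c − 5)·(c − 4)·(c**2 + 7·c + 41)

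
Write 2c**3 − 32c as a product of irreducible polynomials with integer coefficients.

Pull out the common factor 2c; c**2 − 16 is a difference of squares.

2c(c + 4)(c − 4)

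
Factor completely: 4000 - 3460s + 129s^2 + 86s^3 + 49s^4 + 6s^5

(2s - 5)(3s - 4)(s + 8)(s^2 + 4s + 25)

By the rational root theorem, s = 4/3 is a root, so (3s - 4) divides it; the quotient is 2s^4 + 19s^3 + 54s^2 + 115s - 1000.
Then s = -8 is a root, so (s + 8) divides it; the quotient is 2s^3 + 3s^2 + 30s - 125.
Then s = 5/2 is a root, so (2s - 5) is a factor; dividing leaves s^2 + 4s + 25.
The quadratic s^2 + 4s + 25 has discriminant -84 < 0 and is irreducible over ℤ.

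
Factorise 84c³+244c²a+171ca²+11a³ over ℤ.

Group: 14c(6c²+17ca+11a²) + a(6c²+17ca+11a²); both groups contain (6c²+17ca+11a²), so (14c+a) is a factor with cofactor 6c²+17ca+11a².
The cofactor groups again: 6c²+17ca+11a² = 6c(c+a) + 11a(c+a); both groups contain (c+a), giving (6c+11a)(c+a).

(6c+11a)(14c+a)(c+a)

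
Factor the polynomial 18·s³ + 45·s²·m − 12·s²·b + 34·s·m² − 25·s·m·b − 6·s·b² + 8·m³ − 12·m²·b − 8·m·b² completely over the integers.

Group: 3·s·(6·s² + 11·s·m − 6·s·b + 4·m² − 8·m·b) + (2·m + b)·(6·s² + 11·s·m − 6·s·b + 4·m² − 8·m·b); both groups contain (6·s² + 11·s·m − 6·s·b + 4·m² − 8·m·b), so (3·s + 2·m + b) is a factor with cofactor 6·s² + 11·s·m − 6·s·b + 4·m² − 8·m·b.
The cofactor groups again: 6·s² + 11·s·m − 6·s·b + 4·m² − 8·m·b = 2·s·(3·s + 4·m) + (m − 2·b)·(3·s + 4·m); both groups contain (3·s + 4·m), giving (2·s + m − 2·b)·(3·s + 4·m).

(2·s + m − 2·b)·(3·s + 4·m)·(3·s + 2·m + b)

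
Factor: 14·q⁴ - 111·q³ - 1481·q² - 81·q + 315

(2·q + 1)·(7·q - 3)·(q + 7)·(q - 15)

Testing divisors of the constant over divisors of the leading coefficient, q = 15 is a root, so (q - 15) divides it; the quotient is 14·q³ + 99·q² + 4·q - 21.
Continuing, q = 3/7 is a root, so (7·q - 3) is a factor; dividing leaves 2·q² + 15·q + 7.
The remaining quadratic factors as (q + 7)(2·q + 1).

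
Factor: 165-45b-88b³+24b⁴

Group as (24b⁴-45b) + (-88b³+165) = 3b(8b³-15) - 11(8b³-15).
Both groups share the factor (8b³-15).

(3b-11)(8b³-15)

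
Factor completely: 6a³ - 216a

Every term has a factor of 6a. Then a² - 36 = (a)² − (6)².

6a(a + 6)(a - 6)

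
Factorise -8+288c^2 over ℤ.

Every term has a factor of 8. Then 36c^2-1 = (6c)² − (1)².

8(6c+1)(6c-1)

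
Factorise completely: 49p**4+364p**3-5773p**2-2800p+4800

By the rational root theorem, p = 5/7 is a root, so (7p-5) divides it; the quotient is 7p**3+57p**2-784p-960.
Then p = 8 is a root, so (p-8) is a factor; dividing leaves 7p**2+113p+120.
The remaining quadratic factors as (p+15)(7p+8).

(7p+8)(7p-5)(p+15)(p-8)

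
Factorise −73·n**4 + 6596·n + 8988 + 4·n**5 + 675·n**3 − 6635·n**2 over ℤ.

(4·n + 3)·(n − 14)·(n − 2)·(n**2 − 3·n + 107)

Among the possible rational roots, n = 14 is a root, giving the factor (n − 14) and quotient 4·n**4 − 17·n**3 + 437·n**2 − 517·n − 642.
Then n = 2 is a root, giving the factor (n − 2) and quotient 4·n**3 − 9·n**2 + 419·n + 321.
Next, n = −3/4 is a root, so (4·n + 3) is a factor; dividing leaves n**2 − 3·n + 107.
The quadratic n**2 − 3·n + 107 has discriminant −419 < 0 and is irreducible over ℤ.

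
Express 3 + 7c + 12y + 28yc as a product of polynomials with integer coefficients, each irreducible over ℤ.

Group as (28yc + 12y) + (7c + 3) = 4y(7c + 3) + (7c + 3).
Both groups share the factor (7c + 3).

(4y + 1)(7c + 3)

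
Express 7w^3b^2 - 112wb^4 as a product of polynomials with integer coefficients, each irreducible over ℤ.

Pull out the common factor 7wb^2; w^2 - 16b^2 is a difference of squares.

7b^2w(w - 4b)(w + 4b)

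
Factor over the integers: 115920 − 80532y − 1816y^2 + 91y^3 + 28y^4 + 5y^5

Testing divisors of the constant over divisors of the leading coefficient, y = −12 is a root, giving the factor (y + 12) and quotient 5y^4 − 32y^3 + 475y^2 − 7516y + 9660.
Next, y = 7/5 is a root, so (5y − 7) is a factor; dividing leaves y^3 − 5y^2 + 88y − 1380.
Continuing, y = 10 is a root, so (y − 10) divides it; the quotient is y^2 + 5y + 138.
The quadratic y^2 + 5y + 138 has discriminant −527 < 0 and is irreducible over ℤ.

(5y − 7)(y + 12)(y − 10)(y^2 + 5y + 138)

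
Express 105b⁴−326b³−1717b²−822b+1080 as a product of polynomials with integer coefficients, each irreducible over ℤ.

Trying the rational-root candidates, b = −5/3 is a root, so (3b+5) divides it; the quotient is 35b³−167b²−294b+216.
Then b = 4/7 is a root, so (7b−4) divides it; the quotient is 5b²−21b−54.
The remaining quadratic factors as (b−6)(5b+9).

(3b+5)(5b+9)(7b−4)(b−6)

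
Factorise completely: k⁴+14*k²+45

Substitute u = k² to get a quadratic in u, then factor.
k²+5 is irreducible over ℤ (always positive, so no real roots).
k²+9 is irreducible over ℤ (sum of squares).

(k²+5)*(k²+9)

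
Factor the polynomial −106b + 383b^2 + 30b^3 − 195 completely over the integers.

(5b + 3)(6b − 5)(b + 13)

By the rational root theorem, b = −13 is a root, so (b + 13) divides it; the quotient is 30b^2 − 7b − 15.
The remaining quadratic factors as (5b + 3)(6b − 5).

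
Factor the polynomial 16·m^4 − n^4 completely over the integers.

(2·m + n)·(2·m − n)·(4·m^2 + n^2)

Difference of squares twice: with A = 2·m and B = n, A⁴ − B⁴ = (A² − B²)(A² + B²), and A² − B² factors again.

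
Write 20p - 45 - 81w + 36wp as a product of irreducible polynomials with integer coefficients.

(4p - 9)(9w + 5)

Group as (36wp - 81w) + (20p - 45) = 9w(4p - 9) + 5(4p - 9).
Both groups share the factor (4p - 9).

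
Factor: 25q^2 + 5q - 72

Need a pair with product 25·(-72) = -1800 and sum 5: that's 45 and -40.
Split the middle term: 25q^2 + 45q - 40q - 72 = 5q(5q + 9) - 8(5q + 9).

(5q + 9)(5q - 8)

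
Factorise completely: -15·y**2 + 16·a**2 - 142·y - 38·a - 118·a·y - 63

(2·a - 15·y - 7)·(8·a + y + 9)

Group: 8·a·(2·a - 15·y - 7) + (y + 9)·(2·a - 15·y - 7); both groups contain (2·a - 15·y - 7).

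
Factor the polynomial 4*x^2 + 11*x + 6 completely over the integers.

(4*x + 3)*(x + 2)

Need a pair with product 4·6 = 24 and sum 11: that's 8 and 3.
Split the middle term: 4*x^2 + 8*x + 3*x + 6 = 4*x*(x + 2) + 3*(x + 2).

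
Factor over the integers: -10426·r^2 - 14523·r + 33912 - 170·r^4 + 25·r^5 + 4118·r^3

Among the possible rational roots, r = -9/5 is a root, so (5·r + 9) is a factor; dividing leaves 5·r^4 - 43·r^3 + 901·r^2 - 3707·r + 3768.
Then r = 8/5 is a root, giving the factor (5·r - 8) and quotient r^3 - 7·r^2 + 169·r - 471.
Then r = 3 is a root, so (r - 3) is a factor; dividing leaves r^2 - 4·r + 157.
The quadratic r^2 - 4·r + 157 has discriminant -612 < 0 and is irreducible over ℤ.

(5·r + 9)·(5·r - 8)·(r - 3)·(r^2 - 4·r + 157)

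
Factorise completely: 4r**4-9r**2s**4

r**2(2r+3s**2)(2r-3s**2)

Every term has a factor of r**2; factoring it out leaves 4r**2-9s**4.
Recognize a difference of squares with the parts 2r and 3s**2.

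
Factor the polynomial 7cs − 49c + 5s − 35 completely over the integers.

(7c + 5)(s − 7)

Group as (7cs − 49c) + (5s − 35) = 7c(s − 7) + 5(s − 7).
Both groups share the factor (s − 7).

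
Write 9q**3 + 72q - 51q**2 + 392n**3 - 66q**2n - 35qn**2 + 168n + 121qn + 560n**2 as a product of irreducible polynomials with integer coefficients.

Group: q(9q**2 - 3qn - 24q - 56n**2 - 56n) + (-7n - 3)(9q**2 - 3qn - 24q - 56n**2 - 56n); both groups contain (9q**2 - 3qn - 24q - 56n**2 - 56n), so (q - 7n - 3) is a factor with cofactor 9q**2 - 3qn - 24q - 56n**2 - 56n.
The cofactor groups again: 9q**2 - 3qn - 24q - 56n**2 - 56n = 3q(3q + 7n) + (-8n - 8)(3q + 7n); both groups contain (3q + 7n), giving (3q - 8n - 8)(3q + 7n).

(q - 7n - 3)(3q - 8n - 8)(3q + 7n)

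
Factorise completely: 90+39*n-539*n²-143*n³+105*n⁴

Among the possible rational roots, n = 3/7 is a root, giving the factor (7*n-3) and quotient 15*n³-14*n²-83*n-30.
Then n = -2/5 is a root, so (5*n+2) is a factor; dividing leaves 3*n²-4*n-15.
The remaining quadratic factors as (3*n+5)(n-3).

(3*n+5)*(5*n+2)*(7*n-3)*(n-3)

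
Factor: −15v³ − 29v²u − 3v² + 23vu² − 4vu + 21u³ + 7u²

−(v − u)(5v + 3u + 1)(3v + 7u)

Group: 3v(−5v² + 2vu − v + 3u² + u) + 7u(−5v² + 2vu − v + 3u² + u); both groups contain (−5v² + 2vu − v + 3u² + u), so (3v + 7u) is a factor with cofactor −5v² + 2vu − v + 3u² + u.
The cofactor groups again: −5v² + 2vu − v + 3u² + u = −5v(v − u) + (−3u − 1)(v − u); both groups contain (v − u), giving −(5v + 3u + 1)(v − u).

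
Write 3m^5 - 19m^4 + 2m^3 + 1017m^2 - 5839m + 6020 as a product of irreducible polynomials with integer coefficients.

Trying the rational-root candidates, m = 5 is a root, so (m - 5) is a factor; dividing leaves 3m^4 - 4m^3 - 18m^2 + 927m - 1204.
Next, m = 4/3 is a root, giving the factor (3m - 4) and quotient m^3 - 6m + 301.
Next, m = -7 is a root, so (m + 7) is a factor; dividing leaves m^2 - 7m + 43.
The quadratic m^2 - 7m + 43 has discriminant -123 < 0 and is irreducible over ℤ.

(3m - 4)(m + 7)(m - 5)(m^2 - 7m + 43)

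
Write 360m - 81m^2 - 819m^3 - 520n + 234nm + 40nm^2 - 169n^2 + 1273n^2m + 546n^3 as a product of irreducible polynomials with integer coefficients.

(13n - 9m)(7n + 13m - 8)(6n + 7m + 5)

Group: 7n(78n^2 + 37nm + 65n - 63m^2 - 45m) + (13m - 8)(78n^2 + 37nm + 65n - 63m^2 - 45m); both groups contain (78n^2 + 37nm + 65n - 63m^2 - 45m), so (7n + 13m - 8) is a factor with cofactor 78n^2 + 37nm + 65n - 63m^2 - 45m.
The cofactor groups again: 78n^2 + 37nm + 65n - 63m^2 - 45m = 13n(6n + 7m + 5) - 9m(6n + 7m + 5); both groups contain (6n + 7m + 5), giving (13n - 9m)(6n + 7m + 5).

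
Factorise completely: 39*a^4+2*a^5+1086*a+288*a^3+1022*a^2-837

Trying the rational-root candidates, a = -3 is a root, so (a+3) is a factor; dividing leaves 2*a^4+33*a^3+189*a^2+455*a-279.
Next, a = 1/2 is a root, so (2*a-1) is a factor; dividing leaves a^3+17*a^2+103*a+279.
Continuing, a = -9 is a root, so (a+9) is a factor; dividing leaves a^2+8*a+31.
The quadratic a^2+8*a+31 has discriminant -60 < 0 and is irreducible over ℤ.

(2*a-1)*(a+3)*(a+9)*(a^2+8*a+31)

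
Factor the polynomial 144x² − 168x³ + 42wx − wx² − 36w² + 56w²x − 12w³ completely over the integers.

−(2w + 3x)(2w − 7x + 6)(3w − 8x)

Group: 2w(−6w² + 37wx − 18w − 56x² + 48x) + 3x(−6w² + 37wx − 18w − 56x² + 48x); both groups contain (−6w² + 37wx − 18w − 56x² + 48x), so (2w + 3x) is a factor with cofactor −6w² + 37wx − 18w − 56x² + 48x.
The cofactor groups again: −6w² + 37wx − 18w − 56x² + 48x = −3w(2w − 7x + 6) + 8x(2w − 7x + 6); both groups contain (2w − 7x + 6), giving −(3w − 8x)(2w − 7x + 6).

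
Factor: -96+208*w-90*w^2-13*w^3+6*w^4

Testing divisors of the constant over divisors of the leading coefficient, w = 4 is a root, so (w-4) divides it; the quotient is 6*w^3+11*w^2-46*w+24.
Continuing, w = 3/2 is a root, so (2*w-3) is a factor; dividing leaves 3*w^2+10*w-8.
The remaining quadratic factors as (w+4)(3*w-2).

(2*w-3)*(3*w-2)*(w+4)*(w-4)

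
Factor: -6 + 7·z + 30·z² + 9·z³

Among the possible rational roots, z = -3 is a root, giving the factor (z + 3) and quotient 9·z² + 3·z - 2.
The remaining quadratic factors as (3·z + 2)(3·z - 1).

(3·z + 2)·(3·z - 1)·(z + 3)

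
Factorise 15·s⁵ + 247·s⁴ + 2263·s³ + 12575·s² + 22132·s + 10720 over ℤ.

Trying the rational-root candidates, s = -8 is a root, giving the factor (s + 8) and quotient 15·s⁴ + 127·s³ + 1247·s² + 2599·s + 1340.
Then s = -5/3 is a root, so (3·s + 5) is a factor; dividing leaves 5·s³ + 34·s² + 359·s + 268.
Then s = -4/5 is a root, so (5·s + 4) is a factor; dividing leaves s² + 6·s + 67.
The quadratic s² + 6·s + 67 has discriminant -232 < 0 and is irreducible over ℤ.

(3·s + 5)·(5·s + 4)·(s + 8)·(s² + 6·s + 67)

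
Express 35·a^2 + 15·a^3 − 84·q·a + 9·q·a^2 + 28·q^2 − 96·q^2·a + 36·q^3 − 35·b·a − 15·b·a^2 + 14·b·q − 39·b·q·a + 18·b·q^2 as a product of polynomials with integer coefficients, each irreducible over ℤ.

(2·q − 5·a)·(b + 2·q − a)·(9·q + 3·a + 7)

Group: 2·q·(9·b·q + 3·b·a + 7·b + 18·q^2 − 3·q·a + 14·q − 3·a^2 − 7·a) − 5·a·(9·b·q + 3·b·a + 7·b + 18·q^2 − 3·q·a + 14·q − 3·a^2 − 7·a); both groups contain (9·b·q + 3·b·a + 7·b + 18·q^2 − 3·q·a + 14·q − 3·a^2 − 7·a), so (2·q − 5·a) is a factor with cofactor 9·b·q + 3·b·a + 7·b + 18·q^2 − 3·q·a + 14·q − 3·a^2 − 7·a.
The cofactor groups again: 9·b·q + 3·b·a + 7·b + 18·q^2 − 3·q·a + 14·q − 3·a^2 − 7·a = b·(9·q + 3·a + 7) + (2·q − a)·(9·q + 3·a + 7); both groups contain (9·q + 3·a + 7), giving (b + 2·q − a)·(9·q + 3·a + 7).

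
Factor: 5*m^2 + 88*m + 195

(5*m + 13)*(m + 15)

Need a pair with product 5·195 = 975 and sum 88: that's 13 and 75.
Split the middle term: 5*m^2 + 13*m + 75*m + 195 = m*(5*m + 13) + 15*(5*m + 13).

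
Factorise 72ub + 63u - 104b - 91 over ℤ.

Group as (72ub + 63u) + (-104b - 91) = 9u(8b + 7) - 13(8b + 7).
Both groups share the factor (8b + 7).

(8b + 7)(9u - 13)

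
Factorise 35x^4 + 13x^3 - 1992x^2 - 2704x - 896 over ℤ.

By the rational root theorem, x = -4/7 is a root, so (7x + 4) is a factor; dividing leaves 5x^3 - x^2 - 284x - 224.
Continuing, x = -4/5 is a root, giving the factor (5x + 4) and quotient x^2 - x - 56.
The remaining quadratic factors as (x - 8)(x + 7).

(5x + 4)(7x + 4)(x + 7)(x - 8)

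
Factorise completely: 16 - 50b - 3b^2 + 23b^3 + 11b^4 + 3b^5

Trying the rational-root candidates, b = -2 is a root, so (b + 2) is a factor; dividing leaves 3b^4 + 5b^3 + 13b^2 - 29b + 8.
Continuing, b = 1/3 is a root, so (3b - 1) is a factor; dividing leaves b^3 + 2b^2 + 5b - 8.
Continuing, b = 1 is a root, so (b - 1) is a factor; dividing leaves b^2 + 3b + 8.
The quadratic b^2 + 3b + 8 has discriminant -23 < 0 and is irreducible over ℤ.

(3b - 1)(b + 2)(b - 1)(b^2 + 3b + 8)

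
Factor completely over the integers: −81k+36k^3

Factor out 9k, leaving 4k^2−9, which is a difference of two squares.

9k(2k+3)(2k−3)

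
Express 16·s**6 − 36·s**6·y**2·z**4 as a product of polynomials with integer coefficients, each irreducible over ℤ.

−4·s**6·(3·y·z**2 + 2)·(3·y·z**2 − 2)

Every term has a factor of 4·s**6; factoring it out leaves −9·y**2·z**4 + 4.
Recognize a difference of squares with the parts 2 and 3·y·z**2.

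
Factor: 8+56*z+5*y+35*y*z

(5*y+8)*(7*z+1)

Group as (35*y*z+5*y) + (56*z+8) = 5*y*(7*z+1) + 8*(7*z+1).
Both groups share the factor (7*z+1).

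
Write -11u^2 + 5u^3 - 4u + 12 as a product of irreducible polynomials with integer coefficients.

(5u - 6)(u + 1)(u - 2)

By the rational root theorem, u = 6/5 is a root, so (5u - 6) divides it; the quotient is u^2 - u - 2.
The remaining quadratic factors as (u - 2)(u + 1).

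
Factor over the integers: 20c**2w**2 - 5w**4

Factor out 5w**2, leaving 4c**2 - w**2, which is a difference of two squares.

5w**2(2c + w)(2c - w)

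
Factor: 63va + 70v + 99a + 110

(7v + 11)(9a + 10)

Group as (63va + 70v) + (99a + 110) = 7v(9a + 10) + 11(9a + 10).
Both groups share the factor (9a + 10).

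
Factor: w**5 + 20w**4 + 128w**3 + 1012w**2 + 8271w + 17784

(w + 13)(w + 3)(w + 8)(w**2 - 4w + 57)

Testing divisors of the constant over divisors of the leading coefficient, w = -8 is a root, giving the factor (w + 8) and quotient w**4 + 12w**3 + 32w**2 + 756w + 2223.
Next, w = -13 is a root, so (w + 13) divides it; the quotient is w**3 - w**2 + 45w + 171.
Next, w = -3 is a root, giving the factor (w + 3) and quotient w**2 - 4w + 57.
The quadratic w**2 - 4w + 57 has discriminant -212 < 0 and is irreducible over ℤ.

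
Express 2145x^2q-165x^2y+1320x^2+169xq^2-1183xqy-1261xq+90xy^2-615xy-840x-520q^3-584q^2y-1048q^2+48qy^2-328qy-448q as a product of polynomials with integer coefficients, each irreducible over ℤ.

Group: 11x(195xq-15xy+120x+104q^2-8qy+64q) + (-5q-6y-7)(195xq-15xy+120x+104q^2-8qy+64q); both groups contain (195xq-15xy+120x+104q^2-8qy+64q), so (11x-5q-6y-7) is a factor with cofactor 195xq-15xy+120x+104q^2-8qy+64q.
The cofactor groups again: 195xq-15xy+120x+104q^2-8qy+64q = 13q(15x+8q) + (-y+8)(15x+8q); both groups contain (15x+8q), giving (13q-y+8)(15x+8q).

(11x-5q-6y-7)(13q-y+8)(15x+8q)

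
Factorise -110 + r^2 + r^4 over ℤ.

Substitute u = r^2 to get a quadratic in u, then factor.
r^2 + 11 is irreducible over ℤ (always positive, so no real roots).
r^2 - 10 is irreducible over ℤ (10 is not a perfect square).

(r^2 + 11)(r^2 - 10)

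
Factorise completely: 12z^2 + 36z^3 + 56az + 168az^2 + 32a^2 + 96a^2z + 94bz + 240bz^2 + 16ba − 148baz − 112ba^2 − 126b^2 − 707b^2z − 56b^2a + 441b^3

Group: 7b(63b^2 − 8ba − 47bz − 16a^2 − 28az − 6z^2) + (−6z − 2)(63b^2 − 8ba − 47bz − 16a^2 − 28az − 6z^2); both groups contain (63b^2 − 8ba − 47bz − 16a^2 − 28az − 6z^2), so (7b − 6z − 2) is a factor with cofactor 63b^2 − 8ba − 47bz − 16a^2 − 28az − 6z^2.
The cofactor groups again: 63b^2 − 8ba − 47bz − 16a^2 − 28az − 6z^2 = 9b(7b − 4a − 6z) + (4a + z)(7b − 4a − 6z); both groups contain (7b − 4a − 6z), giving (9b + 4a + z)(7b − 4a − 6z).

(7b − 4a − 6z)(9b + 4a + z)(7b − 6z − 2)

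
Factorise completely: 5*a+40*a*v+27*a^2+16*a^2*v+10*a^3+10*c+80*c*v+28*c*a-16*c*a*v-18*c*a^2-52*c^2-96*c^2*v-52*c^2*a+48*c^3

(6*c-2*a-5)*(4*c-5*a-8*v-1)*(2*c+a)

Group: 6*c*(8*c^2-6*c*a-16*c*v-2*c-5*a^2-8*a*v-a) + (-2*a-5)*(8*c^2-6*c*a-16*c*v-2*c-5*a^2-8*a*v-a); both groups contain (8*c^2-6*c*a-16*c*v-2*c-5*a^2-8*a*v-a), so (6*c-2*a-5) is a factor with cofactor 8*c^2-6*c*a-16*c*v-2*c-5*a^2-8*a*v-a.
The cofactor groups again: 8*c^2-6*c*a-16*c*v-2*c-5*a^2-8*a*v-a = 4*c*(2*c+a) + (-5*a-8*v-1)*(2*c+a); both groups contain (2*c+a), giving (4*c-5*a-8*v-1)*(2*c+a).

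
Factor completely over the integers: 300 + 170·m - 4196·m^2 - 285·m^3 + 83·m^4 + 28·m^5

(4·m + 1)·(7·m - 2)·(m - 5)·(m^2 + 8·m + 30)

Trying the rational-root candidates, m = -1/4 is a root, so (4·m + 1) divides it; the quotient is 7·m^4 + 19·m^3 - 76·m^2 - 1030·m + 300.
Then m = 5 is a root, so (m - 5) divides it; the quotient is 7·m^3 + 54·m^2 + 194·m - 60.
Then m = 2/7 is a root, so (7·m - 2) is a factor; dividing leaves m^2 + 8·m + 30.
The quadratic m^2 + 8·m + 30 has discriminant -56 < 0 and is irreducible over ℤ.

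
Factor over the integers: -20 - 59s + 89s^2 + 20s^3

Among the possible rational roots, s = -1/4 is a root, so (4s + 1) divides it; the quotient is 5s^2 + 21s - 20.
The remaining quadratic factors as (s + 5)(5s - 4).

(4s + 1)(5s - 4)(s + 5)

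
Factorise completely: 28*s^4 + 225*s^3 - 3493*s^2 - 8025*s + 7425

By the rational root theorem, s = 9 is a root, so (s - 9) is a factor; dividing leaves 28*s^3 + 477*s^2 + 800*s - 825.
Next, s = -15 is a root, so (s + 15) divides it; the quotient is 28*s^2 + 57*s - 55.
The remaining quadratic factors as (7*s - 5)(4*s + 11).

(4*s + 11)*(7*s - 5)*(s + 15)*(s - 9)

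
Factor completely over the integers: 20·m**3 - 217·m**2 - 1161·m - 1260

(4·m + 7)·(5·m + 12)·(m - 15)

Testing divisors of the constant over divisors of the leading coefficient, m = -12/5 is a root, so (5·m + 12) divides it; the quotient is 4·m**2 - 53·m - 105.
The remaining quadratic factors as (4·m + 7)(m - 15).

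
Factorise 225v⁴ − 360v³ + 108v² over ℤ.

9v²(5v − 2)(5v − 6)

Pull out the common factor 9v², then factor the remaining trinomial.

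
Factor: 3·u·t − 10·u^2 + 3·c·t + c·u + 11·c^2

(11·c − 10·u + 3·t)·(c + u)

Group: 11·c·(c + u) + (−10·u + 3·t)·(c + u); both groups contain (c + u).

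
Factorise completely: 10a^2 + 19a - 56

Need a pair with product 10·(-56) = -560 and sum 19: that's -16 and 35.
Split the middle term: 10a^2 - 16a + 35a - 56 = 2a(5a - 8) + 7(5a - 8).

(2a + 7)(5a - 8)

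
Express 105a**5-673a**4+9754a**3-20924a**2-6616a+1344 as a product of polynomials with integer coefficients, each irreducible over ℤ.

Trying the rational-root candidates, a = -2/5 is a root, so (5a+2) divides it; the quotient is 21a**4-143a**3+2008a**2-4988a+672.
Then a = 8/3 is a root, so (3a-8) is a factor; dividing leaves 7a**3-29a**2+592a-84.
Then a = 1/7 is a root, so (7a-1) is a factor; dividing leaves a**2-4a+84.
The quadratic a**2-4a+84 has discriminant -320 < 0 and is irreducible over ℤ.

(3a-8)(5a+2)(7a-1)(a**2-4a+84)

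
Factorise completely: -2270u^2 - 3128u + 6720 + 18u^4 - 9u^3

(3u + 8)(6u - 7)(u + 10)(u - 12)

Testing divisors of the constant over divisors of the leading coefficient, u = -8/3 is a root, so (3u + 8) divides it; the quotient is 6u^3 - 19u^2 - 706u + 840.
Next, u = -10 is a root, so (u + 10) is a factor; dividing leaves 6u^2 - 79u + 84.
The remaining quadratic factors as (6u - 7)(u - 12).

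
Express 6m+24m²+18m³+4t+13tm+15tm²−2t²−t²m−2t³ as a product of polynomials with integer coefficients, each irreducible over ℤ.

Group: t(−2t²+3tm+2t+9m²+3m) + (2m+2)(−2t²+3tm+2t+9m²+3m); both groups contain (−2t²+3tm+2t+9m²+3m), so (t+2m+2) is a factor with cofactor −2t²+3tm+2t+9m²+3m.
The cofactor groups again: −2t²+3tm+2t+9m²+3m = −2t(t−3m−1) − 3m(t−3m−1); both groups contain (t−3m−1), giving −(2t+3m)(t−3m−1).

−(t−3m−1)(t+2m+2)(2t+3m)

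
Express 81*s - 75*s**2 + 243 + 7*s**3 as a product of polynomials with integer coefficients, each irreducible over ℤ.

(7*s + 9)*(s - 3)*(s - 9)

Trying the rational-root candidates, s = 9 is a root, so (s - 9) is a factor; dividing leaves 7*s**2 - 12*s - 27.
The remaining quadratic factors as (s - 3)(7*s + 9).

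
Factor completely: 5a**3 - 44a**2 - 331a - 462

(5a + 11)(a + 3)(a - 14)

Among the possible rational roots, a = 14 is a root, so (a - 14) is a factor; dividing leaves 5a**2 + 26a + 33.
The remaining quadratic factors as (5a + 11)(a + 3).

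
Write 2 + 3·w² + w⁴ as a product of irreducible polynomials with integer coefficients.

Substitute u = w² to get a quadratic in u, then factor.
w² + 1 is irreducible over ℤ (sum of squares).
w² + 2 is irreducible over ℤ (always positive, so no real roots).

(w² + 1)·(w² + 2)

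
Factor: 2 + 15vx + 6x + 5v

(3x + 1)(5v + 2)

Group as (15vx + 5v) + (6x + 2) = 5v(3x + 1) + 2(3x + 1).
Both groups share the factor (3x + 1).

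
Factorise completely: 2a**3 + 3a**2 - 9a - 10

By the rational root theorem, a = 2 is a root, giving the factor (a - 2) and quotient 2a**2 + 7a + 5.
The remaining quadratic factors as (2a + 5)(a + 1).

(2a + 5)(a + 1)(a - 2)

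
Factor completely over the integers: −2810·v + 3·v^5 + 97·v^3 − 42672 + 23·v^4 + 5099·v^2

(3·v + 8)·(v + 14)·(v − 3)·(v^2 − 6·v + 127)

Trying the rational-root candidates, v = 3 is a root, so (v − 3) divides it; the quotient is 3·v^4 + 32·v^3 + 193·v^2 + 5678·v + 14224.
Next, v = −14 is a root, so (v + 14) is a factor; dividing leaves 3·v^3 − 10·v^2 + 333·v + 1016.
Then v = −8/3 is a root, so (3·v + 8) is a factor; dividing leaves v^2 − 6·v + 127.
The quadratic v^2 − 6·v + 127 has discriminant −472 < 0 and is irreducible over ℤ.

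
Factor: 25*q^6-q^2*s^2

Pull out the common factor q^2, leaving 25*q^4-s^2.
Recognize a difference of squares with the parts 5*q^2 and s.

q^2*(5*q^2+s)*(5*q^2-s)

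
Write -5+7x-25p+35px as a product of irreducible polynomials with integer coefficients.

(5p+1)(7x-5)

Group as (35px-25p) + (7x-5) = 5p(7x-5) + (7x-5).
Both groups share the factor (7x-5).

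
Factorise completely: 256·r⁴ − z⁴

Difference of squares twice: with A = 4·r and B = z, A⁴ − B⁴ = (A² − B²)(A² + B²), and A² − B² factors again.

(4·r + z)·(4·r − z)·(16·r² + z²)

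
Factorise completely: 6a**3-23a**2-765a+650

(6a-5)(a+10)(a-13)

By the rational root theorem, a = 5/6 is a root, so (6a-5) is a factor; dividing leaves a**2-3a-130.
The remaining quadratic factors as (a+10)(a-13).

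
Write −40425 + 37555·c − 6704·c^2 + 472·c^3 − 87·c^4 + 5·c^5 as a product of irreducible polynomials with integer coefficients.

(5·c − 7)·(c − 15)·(c − 5)·(c^2 + 4·c + 77)

Testing divisors of the constant over divisors of the leading coefficient, c = 15 is a root, so (c − 15) is a factor; dividing leaves 5·c^4 − 12·c^3 + 292·c^2 − 2324·c + 2695.
Next, c = 5 is a root, so (c − 5) is a factor; dividing leaves 5·c^3 + 13·c^2 + 357·c − 539.
Next, c = 7/5 is a root, so (5·c − 7) is a factor; dividing leaves c^2 + 4·c + 77.
The quadratic c^2 + 4·c + 77 has discriminant −292 < 0 and is irreducible over ℤ.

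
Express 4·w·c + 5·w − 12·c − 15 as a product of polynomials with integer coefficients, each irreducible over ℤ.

Group as (4·w·c + 5·w) + (−12·c − 15) = w·(4·c + 5) − 3·(4·c + 5).
Both groups share the factor (4·c + 5).

(4·c + 5)·(w − 3)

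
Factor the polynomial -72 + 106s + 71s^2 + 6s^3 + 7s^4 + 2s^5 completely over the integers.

Testing divisors of the constant over divisors of the leading coefficient, s = 1/2 is a root, so (2s - 1) is a factor; dividing leaves s^4 + 4s^3 + 5s^2 + 38s + 72.
Then s = -2 is a root, so (s + 2) divides it; the quotient is s^3 + 2s^2 + s + 36.
Continuing, s = -4 is a root, so (s + 4) is a factor; dividing leaves s^2 - 2s + 9.
The quadratic s^2 - 2s + 9 has discriminant -32 < 0 and is irreducible over ℤ.

(2s - 1)(s + 2)(s + 4)(s^2 - 2s + 9)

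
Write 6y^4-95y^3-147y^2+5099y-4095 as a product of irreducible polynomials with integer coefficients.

(6y-5)(y+7)(y-13)(y-9)

Testing divisors of the constant over divisors of the leading coefficient, y = 9 is a root, so (y-9) divides it; the quotient is 6y^3-41y^2-516y+455.
Next, y = 13 is a root, so (y-13) is a factor; dividing leaves 6y^2+37y-35.
The remaining quadratic factors as (6y-5)(y+7).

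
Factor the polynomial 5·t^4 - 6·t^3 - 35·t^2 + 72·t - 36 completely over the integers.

(5·t - 6)·(t + 3)·(t - 1)·(t - 2)

By the rational root theorem, t = 2 is a root, so (t - 2) divides it; the quotient is 5·t^3 + 4·t^2 - 27·t + 18.
Continuing, t = -3 is a root, so (t + 3) divides it; the quotient is 5·t^2 - 11·t + 6.
The remaining quadratic factors as (t - 1)(5·t - 6).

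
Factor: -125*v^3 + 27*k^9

Recognize a difference of cubes with the parts 3*k^3 and 5*v.

-(5*v - 3*k^3)*(25*v^2 + 15*v*k^3 + 9*k^6)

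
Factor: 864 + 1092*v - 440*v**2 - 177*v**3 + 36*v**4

Testing divisors of the constant over divisors of the leading coefficient, v = -8/3 is a root, so (3*v + 8) is a factor; dividing leaves 12*v**3 - 91*v**2 + 96*v + 108.
Next, v = 9/4 is a root, so (4*v - 9) is a factor; dividing leaves 3*v**2 - 16*v - 12.
The remaining quadratic factors as (v - 6)(3*v + 2).

(3*v + 2)*(3*v + 8)*(4*v - 9)*(v - 6)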